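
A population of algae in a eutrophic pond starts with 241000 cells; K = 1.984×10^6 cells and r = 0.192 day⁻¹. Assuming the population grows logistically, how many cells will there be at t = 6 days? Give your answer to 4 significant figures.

A = (K − N₀)/N₀ = (1.984×10^6 − 241000)/241000 = 7.2324.
N(t) = K/(1 + A·e^(−rt)) = 1.984×10^6/(1 + 7.2324×e^(−0.192×6)).
e^(−1.152) = 0.316; denominator = 1 + 7.2324×0.316 = 3.2855.
N = 1.984×10^6/3.2855 = 603873.

603900 cells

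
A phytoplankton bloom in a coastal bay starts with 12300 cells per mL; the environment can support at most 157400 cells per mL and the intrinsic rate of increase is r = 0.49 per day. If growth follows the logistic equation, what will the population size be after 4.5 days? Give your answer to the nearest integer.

68417 cells per mL

A = (K − N₀)/N₀ = (157400 − 12300)/12300 = 11.797.
N(t) = K/(1 + A·e^(−rt)) = 157400/(1 + 11.797×e^(−0.49×4.5)).
e^(−2.205) = 0.11025; denominator = 1 + 11.797×0.11025 = 2.3006.
N = 157400/2.3006 = 68417.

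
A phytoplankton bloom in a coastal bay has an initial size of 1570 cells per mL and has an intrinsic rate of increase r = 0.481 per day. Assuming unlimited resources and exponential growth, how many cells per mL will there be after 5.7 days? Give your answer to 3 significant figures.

N(t) = N₀·e^(rt) = 1570 × e^(0.481×5.7) = 1570 × e^2.742.
e^2.742 ≈ 15.513, so N ≈ 1570 × 15.513 = 24355.9.

24400 cells per mL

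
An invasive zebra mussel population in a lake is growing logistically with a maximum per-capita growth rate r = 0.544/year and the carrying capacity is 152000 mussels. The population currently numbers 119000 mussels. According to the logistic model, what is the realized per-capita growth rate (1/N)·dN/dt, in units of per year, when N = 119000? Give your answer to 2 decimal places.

0.12 per year

(1/N)·dN/dt = r(1 − N/K) = 0.544 × (1 − 119000/152000).
= 0.544 × 0.21711 = 0.11811.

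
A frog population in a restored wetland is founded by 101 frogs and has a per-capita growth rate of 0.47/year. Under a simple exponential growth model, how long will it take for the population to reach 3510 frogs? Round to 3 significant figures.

7.55 years

Set N₀·e^(rt) = 3510: e^(0.47·t) = 3510/101 = 34.752.
0.47·t = ln(34.752) = 3.5483, so t = 3.5483/0.47 = 7.5495.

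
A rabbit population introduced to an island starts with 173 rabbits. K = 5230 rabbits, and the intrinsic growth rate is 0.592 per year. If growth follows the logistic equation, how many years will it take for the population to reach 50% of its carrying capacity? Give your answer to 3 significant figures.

A = (K − N₀)/N₀ = (5230 − 173)/173 = 29.231.
Solve 5230/(1 + 29.231·e^(−0.592t)) = 2615: 1 + 29.231·e^(−0.592t) = 2, so e^(−0.592t) = 0.03421.
−0.592·t = ln(0.03421) = -3.3752, so t = 3.3752/0.592 = 5.7014.

5.70 years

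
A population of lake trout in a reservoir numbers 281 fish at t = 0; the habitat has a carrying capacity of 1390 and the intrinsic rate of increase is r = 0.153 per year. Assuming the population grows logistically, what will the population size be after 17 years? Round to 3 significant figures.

A = (K − N₀)/N₀ = (1390 − 281)/281 = 3.9466.
N(t) = K/(1 + A·e^(−rt)) = 1390/(1 + 3.9466×e^(−0.153×17)).
e^(−2.601) = 0.074199; denominator = 1 + 3.9466×0.074199 = 1.2928.
N = 1390/1.2928 = 1075.16.

1080 fish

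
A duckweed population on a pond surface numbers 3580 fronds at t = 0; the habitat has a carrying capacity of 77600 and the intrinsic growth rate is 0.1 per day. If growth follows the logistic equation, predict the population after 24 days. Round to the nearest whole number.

26985 fronds

A = (K − N₀)/N₀ = (77600 − 3580)/3580 = 20.676.
N(t) = K/(1 + A·e^(−rt)) = 77600/(1 + 20.676×e^(−0.1×24)).
e^(−2.4) = 0.090718; denominator = 1 + 20.676×0.090718 = 2.8757.
N = 77600/2.8757 = 26984.9.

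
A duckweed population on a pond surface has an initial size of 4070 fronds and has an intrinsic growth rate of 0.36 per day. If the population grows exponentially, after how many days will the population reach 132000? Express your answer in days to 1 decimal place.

9.7 days

Set N₀·e^(rt) = 132000: e^(0.36·t) = 132000/4070 = 32.432.
0.36·t = ln(32.432) = 3.4792, so t = 3.4792/0.36 = 9.6643.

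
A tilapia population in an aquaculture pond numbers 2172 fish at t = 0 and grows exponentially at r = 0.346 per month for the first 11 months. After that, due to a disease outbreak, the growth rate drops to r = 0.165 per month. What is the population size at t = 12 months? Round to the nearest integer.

Phase 1: N(11) = 2172·e^(0.346×11) = 2172·e^3.806 = 97675.3.
Phase 2 runs for 12 − 11 = 1 months at r = 0.165.
N(12) = 97675.3·e^(0.165×1) = 97675.3·e^0.165 = 115198.

115198 fish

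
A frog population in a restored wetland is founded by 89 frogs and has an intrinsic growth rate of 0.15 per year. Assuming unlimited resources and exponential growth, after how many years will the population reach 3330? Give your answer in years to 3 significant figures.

Set N₀·e^(rt) = 3330: e^(0.15·t) = 3330/89 = 37.416.
0.15·t = ln(37.416) = 3.6221, so t = 3.6221/0.15 = 24.147.

24.1 years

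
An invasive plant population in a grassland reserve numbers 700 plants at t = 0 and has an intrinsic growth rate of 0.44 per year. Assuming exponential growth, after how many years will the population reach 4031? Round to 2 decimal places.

3.98 years

Set N₀·e^(rt) = 4031: e^(0.44·t) = 4031/700 = 5.7586.
0.44·t = ln(5.7586) = 1.7507, so t = 1.7507/0.44 = 3.9788.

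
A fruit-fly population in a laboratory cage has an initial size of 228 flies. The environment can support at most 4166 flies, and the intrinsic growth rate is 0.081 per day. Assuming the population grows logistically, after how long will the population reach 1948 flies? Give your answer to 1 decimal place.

A = (K − N₀)/N₀ = (4166 − 228)/228 = 17.272.
Solve 4166/(1 + 17.272·e^(−0.081t)) = 1948: 1 + 17.272·e^(−0.081t) = 2.1386, so e^(−0.081t) = 0.0659222.
−0.081·t = ln(0.0659222) = -2.7193, so t = 2.7193/0.081 = 33.571.

33.6 days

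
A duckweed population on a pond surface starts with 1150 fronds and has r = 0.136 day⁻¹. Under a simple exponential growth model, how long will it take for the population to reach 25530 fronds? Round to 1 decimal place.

Set N₀·e^(rt) = 25530: e^(0.136·t) = 25530/1150 = 22.2.
0.136·t = ln(22.2) = 3.1001, so t = 3.1001/0.136 = 22.795.

22.8 days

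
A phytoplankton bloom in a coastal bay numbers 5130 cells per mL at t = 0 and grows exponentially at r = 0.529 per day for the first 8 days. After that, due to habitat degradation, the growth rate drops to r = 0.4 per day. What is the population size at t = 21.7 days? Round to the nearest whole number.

Phase 1: N(8) = 5130·e^(0.529×8) = 5130·e^4.232 = 353225.
Phase 2 runs for 21.7 − 8 = 13.7 days at r = 0.4.
N(21.7) = 353225·e^(0.4×13.7) = 353225·e^5.48 = 8.471989×10^7.

84719888 cells per mL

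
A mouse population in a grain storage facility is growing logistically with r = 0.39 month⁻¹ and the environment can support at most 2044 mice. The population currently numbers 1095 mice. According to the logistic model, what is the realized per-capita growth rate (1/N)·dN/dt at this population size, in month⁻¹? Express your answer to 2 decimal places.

(1/N)·dN/dt = r(1 − N/K) = 0.39 × (1 − 1095/2044).
= 0.39 × 0.46429 = 0.18107.

0.18 per month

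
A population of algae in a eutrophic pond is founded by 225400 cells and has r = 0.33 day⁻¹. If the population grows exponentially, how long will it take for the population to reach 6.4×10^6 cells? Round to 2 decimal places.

10.14 days

Set N₀·e^(rt) = 6.4×10^6: e^(0.33·t) = 6.4×10^6/225400 = 28.394.
0.33·t = ln(28.394) = 3.3462, so t = 3.3462/0.33 = 10.14.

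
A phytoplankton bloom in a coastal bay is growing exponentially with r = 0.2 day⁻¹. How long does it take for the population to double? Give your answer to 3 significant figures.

Doubling time t_d = ln(2)/r = 0.6931/0.2 = 3.4657.

3.47 days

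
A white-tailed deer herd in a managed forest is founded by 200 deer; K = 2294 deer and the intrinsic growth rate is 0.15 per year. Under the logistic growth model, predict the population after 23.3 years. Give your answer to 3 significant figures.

A = (K − N₀)/N₀ = (2294 − 200)/200 = 10.47.
N(t) = K/(1 + A·e^(−rt)) = 2294/(1 + 10.47×e^(−0.15×23.3)).
e^(−3.495) = 0.030349; denominator = 1 + 10.47×0.030349 = 1.3178.
N = 2294/1.3178 = 1740.84.

1740 deer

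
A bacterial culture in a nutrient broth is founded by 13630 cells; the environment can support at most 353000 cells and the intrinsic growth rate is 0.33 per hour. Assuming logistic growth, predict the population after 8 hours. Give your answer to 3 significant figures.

A = (K − N₀)/N₀ = (353000 − 13630)/13630 = 24.899.
N(t) = K/(1 + A·e^(−rt)) = 353000/(1 + 24.899×e^(−0.33×8)).
e^(−2.64) = 0.071361; denominator = 1 + 24.899×0.071361 = 2.7768.
N = 353000/2.7768 = 127124.

127000 cells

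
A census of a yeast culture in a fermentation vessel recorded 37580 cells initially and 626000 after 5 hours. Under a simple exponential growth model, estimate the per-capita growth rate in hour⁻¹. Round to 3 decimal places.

0.563 per hour

From N(t) = N₀·e^(rt): e^(r·5) = 626000/37580 = 16.658.
r·5 = ln(16.658) = 2.8129, so r = 2.8129/5 = 0.56258.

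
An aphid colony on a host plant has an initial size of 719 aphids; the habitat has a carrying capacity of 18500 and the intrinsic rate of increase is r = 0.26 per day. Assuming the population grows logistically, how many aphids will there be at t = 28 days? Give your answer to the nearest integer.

A = (K − N₀)/N₀ = (18500 − 719)/719 = 24.73.
N(t) = K/(1 + A·e^(−rt)) = 18500/(1 + 24.73×e^(−0.26×28)).
e^(−7.28) = 0.00068919; denominator = 1 + 24.73×0.00068919 = 1.017.
N = 18500/1.017 = 18190.

18190 aphids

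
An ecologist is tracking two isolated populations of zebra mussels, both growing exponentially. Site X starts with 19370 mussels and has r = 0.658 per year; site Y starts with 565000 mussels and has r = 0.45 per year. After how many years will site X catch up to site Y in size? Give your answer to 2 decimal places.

16.22 years

Set 19370·e^(0.658t) = 565000·e^(0.45t).
e^((0.658 − 0.45)t) = 565000/19370 → e^(0.208·t) = 29.169.
0.208·t = ln(29.169) = 3.3731, so t = 3.3731/0.208 = 16.217.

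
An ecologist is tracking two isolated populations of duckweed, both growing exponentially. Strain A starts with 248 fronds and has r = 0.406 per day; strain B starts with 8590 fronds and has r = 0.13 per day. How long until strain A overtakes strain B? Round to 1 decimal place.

12.8 days

Set 248·e^(0.406t) = 8590·e^(0.13t).
e^((0.406 − 0.13)t) = 8590/248 → e^(0.276·t) = 34.637.
0.276·t = ln(34.637) = 3.5449, so t = 3.5449/0.276 = 12.844.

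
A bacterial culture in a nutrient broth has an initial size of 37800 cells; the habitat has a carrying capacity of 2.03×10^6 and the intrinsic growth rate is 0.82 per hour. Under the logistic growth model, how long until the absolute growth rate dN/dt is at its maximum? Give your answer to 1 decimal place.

Logistic growth is fastest at N = K/2 = 1.015×10^6.
A = (K − N₀)/N₀ = 52.704. Set K/(1 + A·e^(−rt)) = K/2 → A·e^(−rt) = 1.
e^(−0.82t) = 1/52.704 = 0.018974, so t = ln(52.704)/0.82 = 3.9647/0.82 = 4.835.

4.8 hours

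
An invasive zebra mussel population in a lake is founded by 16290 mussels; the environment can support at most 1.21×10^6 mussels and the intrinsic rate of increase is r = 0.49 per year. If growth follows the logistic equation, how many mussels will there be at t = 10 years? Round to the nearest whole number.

A = (K − N₀)/N₀ = (1.21×10^6 − 16290)/16290 = 73.279.
N(t) = K/(1 + A·e^(−rt)) = 1.21×10^6/(1 + 73.279×e^(−0.49×10)).
e^(−4.9) = 0.0074466; denominator = 1 + 73.279×0.0074466 = 1.5457.
N = 1.21×10^6/1.5457 = 782829.

782829 mussels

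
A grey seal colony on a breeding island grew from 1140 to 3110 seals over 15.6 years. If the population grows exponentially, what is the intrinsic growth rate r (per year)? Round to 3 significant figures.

0.0643 per year

From N(t) = N₀·e^(rt): e^(r·15.6) = 3110/1140 = 2.7281.
r·15.6 = ln(2.7281) = 1.0036, so r = 1.0036/15.6 = 0.064333.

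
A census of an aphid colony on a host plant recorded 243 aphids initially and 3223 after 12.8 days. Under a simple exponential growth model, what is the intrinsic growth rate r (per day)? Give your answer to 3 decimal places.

0.202 per day

From N(t) = N₀·e^(rt): e^(r·12.8) = 3223/243 = 13.263.
r·12.8 = ln(13.263) = 2.585, so r = 2.585/12.8 = 0.20195.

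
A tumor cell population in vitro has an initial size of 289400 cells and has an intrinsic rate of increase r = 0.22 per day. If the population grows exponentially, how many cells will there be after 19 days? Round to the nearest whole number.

N(t) = N₀·e^(rt) = 289400 × e^(0.22×19) = 289400 × e^4.18.
e^4.18 ≈ 65.366, so N ≈ 289400 × 65.366 = 1.891688×10^7.

18916878 cells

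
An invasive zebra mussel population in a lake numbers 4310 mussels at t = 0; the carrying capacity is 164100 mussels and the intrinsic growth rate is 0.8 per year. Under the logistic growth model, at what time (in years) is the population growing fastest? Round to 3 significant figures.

Logistic growth is fastest at N = K/2 = 82050.
A = (K − N₀)/N₀ = 37.074. Set K/(1 + A·e^(−rt)) = K/2 → A·e^(−rt) = 1.
e^(−0.8t) = 1/37.074 = 0.0269729, so t = ln(37.074)/0.8 = 3.6129/0.8 = 4.5162.

4.52 years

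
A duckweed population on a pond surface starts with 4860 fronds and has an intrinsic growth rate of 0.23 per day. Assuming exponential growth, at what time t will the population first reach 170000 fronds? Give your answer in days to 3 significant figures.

Set N₀·e^(rt) = 170000: e^(0.23·t) = 170000/4860 = 34.979.
0.23·t = ln(34.979) = 3.5548, so t = 3.5548/0.23 = 15.455.

15.5 days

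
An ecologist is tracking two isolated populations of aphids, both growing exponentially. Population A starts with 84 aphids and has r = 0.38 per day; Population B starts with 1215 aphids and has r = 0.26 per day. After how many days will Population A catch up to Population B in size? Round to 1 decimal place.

Set 84·e^(0.38t) = 1215·e^(0.26t).
e^((0.38 − 0.26)t) = 1215/84 → e^(0.12·t) = 14.464.
0.12·t = ln(14.464) = 2.6717, so t = 2.6717/0.12 = 22.264.

22.3 days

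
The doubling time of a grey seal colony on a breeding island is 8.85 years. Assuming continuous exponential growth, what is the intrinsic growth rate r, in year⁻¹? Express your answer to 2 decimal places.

r = ln(2)/t_d = 0.6931/8.85 = 0.078322.

0.08 per year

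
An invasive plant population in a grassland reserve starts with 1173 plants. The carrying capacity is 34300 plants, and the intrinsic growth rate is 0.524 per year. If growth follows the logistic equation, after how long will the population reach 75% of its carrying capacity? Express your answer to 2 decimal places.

A = (K − N₀)/N₀ = (34300 − 1173)/1173 = 28.241.
Solve 34300/(1 + 28.241·e^(−0.524t)) = 25725: 1 + 28.241·e^(−0.524t) = 1.3333, so e^(−0.524t) = 0.0118031.
−0.524·t = ln(0.0118031) = -4.4394, so t = 4.4394/0.524 = 8.4721.

8.47 years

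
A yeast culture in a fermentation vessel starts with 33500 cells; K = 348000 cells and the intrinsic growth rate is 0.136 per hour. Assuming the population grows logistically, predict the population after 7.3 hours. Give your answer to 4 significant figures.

77700 cells

A = (K − N₀)/N₀ = (348000 − 33500)/33500 = 9.3881.
N(t) = K/(1 + A·e^(−rt)) = 348000/(1 + 9.3881×e^(−0.136×7.3)).
e^(−0.9928) = 0.37054; denominator = 1 + 9.3881×0.37054 = 4.4786.
N = 348000/4.4786 = 77702.3.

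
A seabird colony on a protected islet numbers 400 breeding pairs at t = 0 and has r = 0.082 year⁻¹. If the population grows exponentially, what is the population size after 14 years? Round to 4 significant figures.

N(t) = N₀·e^(rt) = 400 × e^(0.082×14) = 400 × e^1.148.
e^1.148 ≈ 3.1519, so N ≈ 400 × 3.1519 = 1260.75.

1261 breeding pairs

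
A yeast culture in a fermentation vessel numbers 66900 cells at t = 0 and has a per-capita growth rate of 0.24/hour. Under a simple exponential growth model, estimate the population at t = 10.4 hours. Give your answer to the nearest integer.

811755 cells

N(t) = N₀·e^(rt) = 66900 × e^(0.24×10.4) = 66900 × e^2.496.
e^2.496 ≈ 12.134, so N ≈ 66900 × 12.134 = 811755.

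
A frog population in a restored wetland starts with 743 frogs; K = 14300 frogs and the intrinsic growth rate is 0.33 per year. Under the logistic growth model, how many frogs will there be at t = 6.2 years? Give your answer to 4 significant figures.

4258 frogs

A = (K − N₀)/N₀ = (14300 − 743)/743 = 18.246.
N(t) = K/(1 + A·e^(−rt)) = 14300/(1 + 18.246×e^(−0.33×6.2)).
e^(−2.046) = 0.12925; denominator = 1 + 18.246×0.12925 = 3.3584.
N = 14300/3.3584 = 4258.04.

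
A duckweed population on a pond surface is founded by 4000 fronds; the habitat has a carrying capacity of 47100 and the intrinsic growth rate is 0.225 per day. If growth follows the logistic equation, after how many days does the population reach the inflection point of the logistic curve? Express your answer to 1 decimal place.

10.6 days

Logistic growth is fastest at N = K/2 = 23550.
A = (K − N₀)/N₀ = 10.775. Set K/(1 + A·e^(−rt)) = K/2 → A·e^(−rt) = 1.
e^(−0.225t) = 1/10.775 = 0.0928074, so t = ln(10.775)/0.225 = 2.3772/0.225 = 10.565.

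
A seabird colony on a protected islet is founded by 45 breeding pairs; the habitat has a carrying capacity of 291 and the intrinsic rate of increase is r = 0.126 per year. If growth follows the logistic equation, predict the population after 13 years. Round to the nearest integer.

A = (K − N₀)/N₀ = (291 − 45)/45 = 5.4667.
N(t) = K/(1 + A·e^(−rt)) = 291/(1 + 5.4667×e^(−0.126×13)).
e^(−1.638) = 0.19437; denominator = 1 + 5.4667×0.19437 = 2.0625.
N = 291/2.0625 = 141.088.

141 breeding pairs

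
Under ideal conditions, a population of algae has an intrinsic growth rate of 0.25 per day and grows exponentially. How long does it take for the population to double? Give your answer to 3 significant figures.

2.77 days

Doubling time t_d = ln(2)/r = 0.6931/0.25 = 2.7726.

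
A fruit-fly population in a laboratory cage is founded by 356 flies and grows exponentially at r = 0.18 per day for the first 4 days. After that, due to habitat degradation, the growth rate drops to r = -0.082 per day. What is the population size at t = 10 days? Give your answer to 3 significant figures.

447 flies

Phase 1: N(4) = 356·e^(0.18×4) = 356·e^0.72 = 731.378.
Phase 2 runs for 10 − 4 = 6 days at r = -0.082.
N(10) = 731.378·e^(-0.082×6) = 731.378·e^-0.492 = 447.166.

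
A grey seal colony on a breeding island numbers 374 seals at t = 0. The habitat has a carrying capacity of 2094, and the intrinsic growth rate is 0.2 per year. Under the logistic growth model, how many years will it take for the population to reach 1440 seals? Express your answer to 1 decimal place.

A = (K − N₀)/N₀ = (2094 − 374)/374 = 4.5989.
Solve 2094/(1 + 4.5989·e^(−0.2t)) = 1440: 1 + 4.5989·e^(−0.2t) = 1.4542, so e^(−0.2t) = 0.0987548.
−0.2·t = ln(0.0987548) = -2.3151, so t = 2.3151/0.2 = 11.576.

11.6 years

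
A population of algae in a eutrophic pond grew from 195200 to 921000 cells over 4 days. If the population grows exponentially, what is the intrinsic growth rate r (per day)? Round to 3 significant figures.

0.388 per day

From N(t) = N₀·e^(rt): e^(r·4) = 921000/195200 = 4.7182.
r·4 = ln(4.7182) = 1.5514, so r = 1.5514/4 = 0.38786.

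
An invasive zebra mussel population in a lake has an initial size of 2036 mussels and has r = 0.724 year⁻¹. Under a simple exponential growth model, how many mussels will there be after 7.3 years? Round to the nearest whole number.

401893 mussels

N(t) = N₀·e^(rt) = 2036 × e^(0.724×7.3) = 2036 × e^5.285.
e^5.285 ≈ 197.39, so N ≈ 2036 × 197.39 = 401893.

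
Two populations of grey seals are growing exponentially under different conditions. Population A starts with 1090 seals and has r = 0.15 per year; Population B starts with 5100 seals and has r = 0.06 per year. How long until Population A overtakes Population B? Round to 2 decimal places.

Set 1090·e^(0.15t) = 5100·e^(0.06t).
e^((0.15 − 0.06)t) = 5100/1090 → e^(0.09·t) = 4.6789.
0.09·t = ln(4.6789) = 1.5431, so t = 1.5431/0.09 = 17.145.

17.15 years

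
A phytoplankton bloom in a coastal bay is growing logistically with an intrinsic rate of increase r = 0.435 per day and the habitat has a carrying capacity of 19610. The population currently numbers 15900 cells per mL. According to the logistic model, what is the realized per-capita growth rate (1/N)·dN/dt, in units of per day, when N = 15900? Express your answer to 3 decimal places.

0.082 per day

(1/N)·dN/dt = r(1 − N/K) = 0.435 × (1 − 15900/19610).
= 0.435 × 0.18919 = 0.082297.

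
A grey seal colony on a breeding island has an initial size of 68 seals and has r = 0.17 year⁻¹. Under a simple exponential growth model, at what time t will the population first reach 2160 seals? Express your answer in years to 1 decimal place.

20.3 years

Set N₀·e^(rt) = 2160: e^(0.17·t) = 2160/68 = 31.765.
0.17·t = ln(31.765) = 3.4584, so t = 3.4584/0.17 = 20.343.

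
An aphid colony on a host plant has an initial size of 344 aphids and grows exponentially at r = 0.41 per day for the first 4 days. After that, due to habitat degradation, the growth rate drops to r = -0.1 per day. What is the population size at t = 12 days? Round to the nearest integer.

797 aphids

Phase 1: N(4) = 344·e^(0.41×4) = 344·e^1.64 = 1773.38.
Phase 2 runs for 12 − 4 = 8 days at r = -0.1.
N(12) = 1773.38·e^(-0.1×8) = 1773.38·e^-0.8 = 796.83.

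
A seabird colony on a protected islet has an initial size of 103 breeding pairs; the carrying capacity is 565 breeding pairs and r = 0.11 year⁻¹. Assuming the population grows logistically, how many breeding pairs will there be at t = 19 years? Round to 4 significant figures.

363.4 breeding pairs

A = (K − N₀)/N₀ = (565 − 103)/103 = 4.4854.
N(t) = K/(1 + A·e^(−rt)) = 565/(1 + 4.4854×e^(−0.11×19)).
e^(−2.09) = 0.12369; denominator = 1 + 4.4854×0.12369 = 1.5548.
N = 565/1.5548 = 363.393.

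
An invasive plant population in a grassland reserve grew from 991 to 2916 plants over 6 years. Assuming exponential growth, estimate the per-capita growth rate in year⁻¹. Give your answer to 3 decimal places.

0.180 per year

From N(t) = N₀·e^(rt): e^(r·6) = 2916/991 = 2.9425.
r·6 = ln(2.9425) = 1.0793, so r = 1.0793/6 = 0.17988.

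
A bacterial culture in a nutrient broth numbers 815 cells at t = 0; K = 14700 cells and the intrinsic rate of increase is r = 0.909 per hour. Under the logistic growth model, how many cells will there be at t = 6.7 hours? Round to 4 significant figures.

14150 cells

A = (K − N₀)/N₀ = (14700 − 815)/815 = 17.037.
N(t) = K/(1 + A·e^(−rt)) = 14700/(1 + 17.037×e^(−0.909×6.7)).
e^(−6.09) = 0.0022647; denominator = 1 + 17.037×0.0022647 = 1.0386.
N = 14700/1.0386 = 14153.9.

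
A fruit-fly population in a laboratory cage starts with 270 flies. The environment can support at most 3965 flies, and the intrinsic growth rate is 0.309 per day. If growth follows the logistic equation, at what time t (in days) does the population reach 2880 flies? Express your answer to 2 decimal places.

11.63 days

A = (K − N₀)/N₀ = (3965 − 270)/270 = 13.685.
Solve 3965/(1 + 13.685·e^(−0.309t)) = 2880: 1 + 13.685·e^(−0.309t) = 1.3767, so e^(−0.309t) = 0.0275288.
−0.309·t = ln(0.0275288) = -3.5925, so t = 3.5925/0.309 = 11.626.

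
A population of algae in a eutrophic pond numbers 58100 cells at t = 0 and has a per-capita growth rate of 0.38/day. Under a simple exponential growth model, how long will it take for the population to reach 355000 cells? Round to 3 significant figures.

Set N₀·e^(rt) = 355000: e^(0.38·t) = 355000/58100 = 6.1102.
0.38·t = ln(6.1102) = 1.81, so t = 1.81/0.38 = 4.763.

4.76 days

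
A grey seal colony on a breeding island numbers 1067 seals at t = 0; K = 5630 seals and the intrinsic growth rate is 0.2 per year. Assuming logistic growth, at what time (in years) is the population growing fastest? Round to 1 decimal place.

Logistic growth is fastest at N = K/2 = 2815.
A = (K − N₀)/N₀ = 4.2765. Set K/(1 + A·e^(−rt)) = K/2 → A·e^(−rt) = 1.
e^(−0.2t) = 1/4.2765 = 0.233837, so t = ln(4.2765)/0.2 = 1.4531/0.2 = 7.2656.

7.3 years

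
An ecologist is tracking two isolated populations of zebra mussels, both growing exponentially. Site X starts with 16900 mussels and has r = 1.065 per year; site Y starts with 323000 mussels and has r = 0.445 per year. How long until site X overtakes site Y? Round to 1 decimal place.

4.8 years

Set 16900·e^(1.065t) = 323000·e^(0.445t).
e^((1.065 − 0.445)t) = 323000/16900 → e^(0.62·t) = 19.112.
0.62·t = ln(19.112) = 2.9503, so t = 2.9503/0.62 = 4.7586.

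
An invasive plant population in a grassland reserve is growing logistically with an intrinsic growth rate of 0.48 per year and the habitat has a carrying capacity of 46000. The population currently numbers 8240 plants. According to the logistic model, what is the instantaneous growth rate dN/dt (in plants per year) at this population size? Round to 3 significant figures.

3250 plants per year

dN/dt = rN(1 − N/K) = 0.48 × 8240 × (1 − 8240/46000).
1 − 8240/46000 = 0.82087; dN/dt = 0.48 × 8240 × 0.82087 = 3246.7.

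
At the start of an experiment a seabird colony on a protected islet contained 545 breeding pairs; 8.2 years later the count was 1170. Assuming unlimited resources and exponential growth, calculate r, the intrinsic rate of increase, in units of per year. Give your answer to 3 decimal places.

0.093 per year

From N(t) = N₀·e^(rt): e^(r·8.2) = 1170/545 = 2.1468.
r·8.2 = ln(2.1468) = 0.76397, so r = 0.76397/8.2 = 0.093167.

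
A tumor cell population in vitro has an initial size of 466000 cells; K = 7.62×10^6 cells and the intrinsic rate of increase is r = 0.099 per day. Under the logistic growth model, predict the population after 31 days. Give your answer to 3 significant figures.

4450000 cells

A = (K − N₀)/N₀ = (7.62×10^6 − 466000)/466000 = 15.352.
N(t) = K/(1 + A·e^(−rt)) = 7.62×10^6/(1 + 15.352×e^(−0.099×31)).
e^(−3.069) = 0.046468; denominator = 1 + 15.352×0.046468 = 1.7134.
N = 7.62×10^6/1.7134 = 4.447382×10^6.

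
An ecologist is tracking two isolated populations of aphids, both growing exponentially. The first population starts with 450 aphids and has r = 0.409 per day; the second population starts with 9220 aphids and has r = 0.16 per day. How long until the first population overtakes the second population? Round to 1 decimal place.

Set 450·e^(0.409t) = 9220·e^(0.16t).
e^((0.409 − 0.16)t) = 9220/450 → e^(0.249·t) = 20.489.
0.249·t = ln(20.489) = 3.0199, so t = 3.0199/0.249 = 12.128.

12.1 days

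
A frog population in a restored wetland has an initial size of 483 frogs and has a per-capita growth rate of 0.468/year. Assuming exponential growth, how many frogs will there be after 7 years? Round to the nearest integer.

N(t) = N₀·e^(rt) = 483 × e^(0.468×7) = 483 × e^3.276.
e^3.276 ≈ 26.47, so N ≈ 483 × 26.47 = 12784.9.

12785 frogs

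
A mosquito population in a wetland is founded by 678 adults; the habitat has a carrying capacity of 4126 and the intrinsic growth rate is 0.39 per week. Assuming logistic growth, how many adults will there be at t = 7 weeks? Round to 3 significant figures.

A = (K − N₀)/N₀ = (4126 − 678)/678 = 5.0855.
N(t) = K/(1 + A·e^(−rt)) = 4126/(1 + 5.0855×e^(−0.39×7)).
e^(−2.73) = 0.065219; denominator = 1 + 5.0855×0.065219 = 1.3317.
N = 4126/1.3317 = 3098.35.

3100 adults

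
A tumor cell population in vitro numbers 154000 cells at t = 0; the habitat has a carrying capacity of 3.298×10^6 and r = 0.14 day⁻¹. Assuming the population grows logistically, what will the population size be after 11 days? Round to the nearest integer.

A = (K − N₀)/N₀ = (3.298×10^6 − 154000)/154000 = 20.416.
N(t) = K/(1 + A·e^(−rt)) = 3.298×10^6/(1 + 20.416×e^(−0.14×11)).
e^(−1.54) = 0.21438; denominator = 1 + 20.416×0.21438 = 5.3767.
N = 3.298×10^6/5.3767 = 613386.

613386 cells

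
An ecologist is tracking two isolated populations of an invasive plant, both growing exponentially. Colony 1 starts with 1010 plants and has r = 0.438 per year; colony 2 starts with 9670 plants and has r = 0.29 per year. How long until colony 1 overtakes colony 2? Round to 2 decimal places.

15.26 years

Set 1010·e^(0.438t) = 9670·e^(0.29t).
e^((0.438 − 0.29)t) = 9670/1010 → e^(0.148·t) = 9.5743.
0.148·t = ln(9.5743) = 2.2591, so t = 2.2591/0.148 = 15.264.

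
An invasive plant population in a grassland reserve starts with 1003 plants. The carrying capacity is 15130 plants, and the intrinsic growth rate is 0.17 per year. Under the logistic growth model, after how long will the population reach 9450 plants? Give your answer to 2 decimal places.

A = (K − N₀)/N₀ = (15130 − 1003)/1003 = 14.085.
Solve 15130/(1 + 14.085·e^(−0.17t)) = 9450: 1 + 14.085·e^(−0.17t) = 1.6011, so e^(−0.17t) = 0.0426744.
−0.17·t = ln(0.0426744) = -3.1542, so t = 3.1542/0.17 = 18.554.

18.55 years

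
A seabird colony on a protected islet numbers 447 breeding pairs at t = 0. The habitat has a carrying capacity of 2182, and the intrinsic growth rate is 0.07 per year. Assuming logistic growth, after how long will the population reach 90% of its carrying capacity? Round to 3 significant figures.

A = (K − N₀)/N₀ = (2182 − 447)/447 = 3.8814.
Solve 2182/(1 + 3.8814·e^(−0.07t)) = 1963.8: 1 + 3.8814·e^(−0.07t) = 1.1111, so e^(−0.07t) = 0.0286263.
−0.07·t = ln(0.0286263) = -3.5534, so t = 3.5534/0.07 = 50.763.

50.8 years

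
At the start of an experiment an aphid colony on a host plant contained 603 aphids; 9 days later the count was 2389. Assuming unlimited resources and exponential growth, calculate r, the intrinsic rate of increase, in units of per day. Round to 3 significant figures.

From N(t) = N₀·e^(rt): e^(r·9) = 2389/603 = 3.9619.
r·9 = ln(3.9619) = 1.3767, so r = 1.3767/9 = 0.15297.

0.153 per day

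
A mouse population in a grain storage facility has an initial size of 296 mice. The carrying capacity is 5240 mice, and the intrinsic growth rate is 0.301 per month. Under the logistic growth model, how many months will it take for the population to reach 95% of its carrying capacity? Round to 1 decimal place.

19.1 months

A = (K − N₀)/N₀ = (5240 − 296)/296 = 16.703.
Solve 5240/(1 + 16.703·e^(−0.301t)) = 4978: 1 + 16.703·e^(−0.301t) = 1.0526, so e^(−0.301t) = 0.00315108.
−0.301·t = ln(0.00315108) = -5.76, so t = 5.76/0.301 = 19.136.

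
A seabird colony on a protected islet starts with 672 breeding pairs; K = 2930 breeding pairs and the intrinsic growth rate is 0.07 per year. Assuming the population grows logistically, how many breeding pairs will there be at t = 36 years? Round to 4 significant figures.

A = (K − N₀)/N₀ = (2930 − 672)/672 = 3.3601.
N(t) = K/(1 + A·e^(−rt)) = 2930/(1 + 3.3601×e^(−0.07×36)).
e^(−2.52) = 0.08046; denominator = 1 + 3.3601×0.08046 = 1.2704.
N = 2930/1.2704 = 2306.44.

2306 breeding pairs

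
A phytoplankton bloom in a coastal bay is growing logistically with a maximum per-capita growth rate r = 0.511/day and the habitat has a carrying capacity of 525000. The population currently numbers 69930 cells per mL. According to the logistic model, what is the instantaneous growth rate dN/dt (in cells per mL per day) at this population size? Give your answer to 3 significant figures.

31000 cells per mL per day

dN/dt = rN(1 − N/K) = 0.511 × 69930 × (1 − 69930/525000).
1 − 69930/525000 = 0.8668; dN/dt = 0.511 × 69930 × 0.8668 = 30974.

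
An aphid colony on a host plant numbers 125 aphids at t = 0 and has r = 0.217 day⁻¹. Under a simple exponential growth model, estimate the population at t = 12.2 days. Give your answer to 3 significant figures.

1760 aphids

N(t) = N₀·e^(rt) = 125 × e^(0.217×12.2) = 125 × e^2.647.
e^2.647 ≈ 14.117, so N ≈ 125 × 14.117 = 1764.66.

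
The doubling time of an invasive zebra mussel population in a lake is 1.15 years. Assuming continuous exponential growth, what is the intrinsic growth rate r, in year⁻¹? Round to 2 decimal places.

r = ln(2)/t_d = 0.6931/1.15 = 0.60274.

0.60 per year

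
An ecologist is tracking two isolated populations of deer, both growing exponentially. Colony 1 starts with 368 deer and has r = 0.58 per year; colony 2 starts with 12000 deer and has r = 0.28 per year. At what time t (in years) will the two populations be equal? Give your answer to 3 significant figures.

11.6 years

Set 368·e^(0.58t) = 12000·e^(0.28t).
e^((0.58 − 0.28)t) = 12000/368 → e^(0.3·t) = 32.609.
0.3·t = ln(32.609) = 3.4846, so t = 3.4846/0.3 = 11.615.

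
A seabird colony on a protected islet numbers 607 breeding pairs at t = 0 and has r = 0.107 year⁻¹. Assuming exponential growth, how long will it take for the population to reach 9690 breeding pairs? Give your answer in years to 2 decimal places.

25.89 years

Set N₀·e^(rt) = 9690: e^(0.107·t) = 9690/607 = 15.964.
0.107·t = ln(15.964) = 2.7703, so t = 2.7703/0.107 = 25.891.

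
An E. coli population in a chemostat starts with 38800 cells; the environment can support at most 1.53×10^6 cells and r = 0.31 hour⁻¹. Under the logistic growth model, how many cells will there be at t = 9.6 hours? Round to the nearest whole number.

A = (K − N₀)/N₀ = (1.53×10^6 − 38800)/38800 = 38.433.
N(t) = K/(1 + A·e^(−rt)) = 1.53×10^6/(1 + 38.433×e^(−0.31×9.6)).
e^(−2.976) = 0.050996; denominator = 1 + 38.433×0.050996 = 2.9599.
N = 1.53×10^6/2.9599 = 516902.

516902 cells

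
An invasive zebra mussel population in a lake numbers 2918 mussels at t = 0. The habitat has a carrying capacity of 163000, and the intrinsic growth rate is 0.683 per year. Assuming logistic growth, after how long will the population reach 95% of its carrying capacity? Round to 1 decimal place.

10.2 years

A = (K − N₀)/N₀ = (163000 − 2918)/2918 = 54.86.
Solve 163000/(1 + 54.86·e^(−0.683t)) = 154850: 1 + 54.86·e^(−0.683t) = 1.0526, so e^(−0.683t) = 0.000959377.
−0.683·t = ln(0.000959377) = -6.9492, so t = 6.9492/0.683 = 10.175.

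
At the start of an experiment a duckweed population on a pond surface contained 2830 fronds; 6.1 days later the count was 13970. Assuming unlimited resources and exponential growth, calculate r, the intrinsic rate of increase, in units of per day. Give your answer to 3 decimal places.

0.262 per day

From N(t) = N₀·e^(rt): e^(r·6.1) = 13970/2830 = 4.9364.
r·6.1 = ln(4.9364) = 1.5966, so r = 1.5966/6.1 = 0.26174.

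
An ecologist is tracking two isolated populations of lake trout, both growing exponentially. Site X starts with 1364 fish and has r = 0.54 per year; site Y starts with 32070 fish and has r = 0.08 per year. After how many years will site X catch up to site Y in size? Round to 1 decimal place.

6.9 years

Set 1364·e^(0.54t) = 32070·e^(0.08t).
e^((0.54 − 0.08)t) = 32070/1364 → e^(0.46·t) = 23.512.
0.46·t = ln(23.512) = 3.1575, so t = 3.1575/0.46 = 6.8641.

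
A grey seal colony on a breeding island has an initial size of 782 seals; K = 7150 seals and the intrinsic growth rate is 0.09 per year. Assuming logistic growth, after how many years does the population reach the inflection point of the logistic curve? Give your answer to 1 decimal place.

Logistic growth is fastest at N = K/2 = 3575.
A = (K − N₀)/N₀ = 8.1432. Set K/(1 + A·e^(−rt)) = K/2 → A·e^(−rt) = 1.
e^(−0.09t) = 1/8.1432 = 0.122802, so t = ln(8.1432)/0.09 = 2.0972/0.09 = 23.302.

23.3 years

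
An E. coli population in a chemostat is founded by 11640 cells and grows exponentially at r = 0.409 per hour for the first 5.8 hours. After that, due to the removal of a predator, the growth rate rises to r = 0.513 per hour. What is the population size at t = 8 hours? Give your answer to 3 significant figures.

Phase 1: N(5.8) = 11640·e^(0.409×5.8) = 11640·e^2.372 = 124792.
Phase 2 runs for 8 − 5.8 = 2.2 hours at r = 0.513.
N(8) = 124792·e^(0.513×2.2) = 124792·e^1.129 = 385772.

386000 cells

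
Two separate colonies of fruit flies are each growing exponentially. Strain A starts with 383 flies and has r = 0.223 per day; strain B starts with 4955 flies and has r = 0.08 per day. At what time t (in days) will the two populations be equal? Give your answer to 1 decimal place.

17.9 days

Set 383·e^(0.223t) = 4955·e^(0.08t).
e^((0.223 − 0.08)t) = 4955/383 → e^(0.143·t) = 12.937.
0.143·t = ln(12.937) = 2.5601, so t = 2.5601/0.143 = 17.903.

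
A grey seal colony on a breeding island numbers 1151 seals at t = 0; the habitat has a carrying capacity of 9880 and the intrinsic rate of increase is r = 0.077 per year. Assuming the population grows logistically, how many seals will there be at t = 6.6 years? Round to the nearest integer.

A = (K − N₀)/N₀ = (9880 − 1151)/1151 = 7.5838.
N(t) = K/(1 + A·e^(−rt)) = 9880/(1 + 7.5838×e^(−0.077×6.6)).
e^(−0.5082) = 0.60158; denominator = 1 + 7.5838×0.60158 = 5.5623.
N = 9880/5.5623 = 1776.25.

1776 seals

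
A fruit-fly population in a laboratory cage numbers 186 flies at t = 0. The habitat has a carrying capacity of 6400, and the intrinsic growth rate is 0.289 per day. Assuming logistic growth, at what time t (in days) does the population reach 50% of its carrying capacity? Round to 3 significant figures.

A = (K − N₀)/N₀ = (6400 − 186)/186 = 33.409.
Solve 6400/(1 + 33.409·e^(−0.289t)) = 3200: 1 + 33.409·e^(−0.289t) = 2, so e^(−0.289t) = 0.0299324.
−0.289·t = ln(0.0299324) = -3.5088, so t = 3.5088/0.289 = 12.141.

12.1 days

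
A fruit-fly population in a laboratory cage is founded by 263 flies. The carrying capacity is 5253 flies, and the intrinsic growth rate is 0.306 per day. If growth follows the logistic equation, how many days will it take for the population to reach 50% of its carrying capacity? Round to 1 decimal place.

9.6 days

A = (K − N₀)/N₀ = (5253 − 263)/263 = 18.973.
Solve 5253/(1 + 18.973·e^(−0.306t)) = 2626.5: 1 + 18.973·e^(−0.306t) = 2, so e^(−0.306t) = 0.0527054.
−0.306·t = ln(0.0527054) = -2.943, so t = 2.943/0.306 = 9.6178.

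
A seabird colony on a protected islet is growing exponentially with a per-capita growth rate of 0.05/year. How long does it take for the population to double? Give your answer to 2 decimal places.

13.86 years

Doubling time t_d = ln(2)/r = 0.6931/0.05 = 13.863.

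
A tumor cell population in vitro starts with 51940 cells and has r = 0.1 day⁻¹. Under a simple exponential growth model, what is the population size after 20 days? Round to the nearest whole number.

N(t) = N₀·e^(rt) = 51940 × e^(0.1×20) = 51940 × e^2.
e^2 ≈ 7.3891, so N ≈ 51940 × 7.3891 = 383788.

383788 cells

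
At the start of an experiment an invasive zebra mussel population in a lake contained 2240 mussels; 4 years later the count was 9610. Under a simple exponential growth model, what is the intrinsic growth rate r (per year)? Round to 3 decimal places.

0.364 per year

From N(t) = N₀·e^(rt): e^(r·4) = 9610/2240 = 4.2902.
r·4 = ln(4.2902) = 1.4563, so r = 1.4563/4 = 0.36408.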